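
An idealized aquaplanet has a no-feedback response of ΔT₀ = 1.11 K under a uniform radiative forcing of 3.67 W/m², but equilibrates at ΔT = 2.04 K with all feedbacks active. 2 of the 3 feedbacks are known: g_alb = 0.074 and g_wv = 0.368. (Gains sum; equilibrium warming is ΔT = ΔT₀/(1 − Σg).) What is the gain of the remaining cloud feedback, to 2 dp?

0.01

Amplification A = ΔT/ΔT₀ = 2.04/1.11 = 1.838.
Total gain g = 1 − 1/A = 1 − 1/1.838 = 0.4559.
Known gains sum to 0.074 + 0.368 = 0.442.
g_cld = 0.4559 − 0.442 = 0.01.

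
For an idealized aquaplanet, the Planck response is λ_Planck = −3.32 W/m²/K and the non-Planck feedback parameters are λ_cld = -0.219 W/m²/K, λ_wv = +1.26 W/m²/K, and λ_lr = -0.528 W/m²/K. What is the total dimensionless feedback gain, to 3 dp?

0.155

Convert to gains: g_cld = -0.219/3.32 = -0.06596; g_wv = 1.26/3.32 = 0.3795; g_lr = -0.528/3.32 = -0.159.
Total gain g = 0.15454.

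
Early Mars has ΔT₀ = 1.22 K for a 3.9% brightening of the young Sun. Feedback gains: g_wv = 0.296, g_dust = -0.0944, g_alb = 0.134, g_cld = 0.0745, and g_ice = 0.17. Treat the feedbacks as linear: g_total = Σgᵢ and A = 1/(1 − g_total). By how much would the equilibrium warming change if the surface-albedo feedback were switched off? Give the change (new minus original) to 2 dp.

Original: g = 0.5801, ΔT = 1.22/(1−0.5801) = 2.9055 K.
Without surface-albedo: g' = 0.4461, ΔT' = 1.22/(1−0.4461) = 2.2026 K.
Change = 2.2026 − 2.9055 = -0.70 K.

-0.70 K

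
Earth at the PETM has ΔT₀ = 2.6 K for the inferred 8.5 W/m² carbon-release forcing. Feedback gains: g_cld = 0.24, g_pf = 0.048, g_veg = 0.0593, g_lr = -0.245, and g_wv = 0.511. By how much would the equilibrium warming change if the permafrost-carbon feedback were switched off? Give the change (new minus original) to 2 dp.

Original: g = 0.6133, ΔT = 2.6/(1−0.6133) = 6.7236 K.
Without permafrost-carbon: g' = 0.5653, ΔT' = 2.6/(1−0.5653) = 5.9811 K.
Change = 5.9811 − 6.7236 = -0.74 K.

-0.74 K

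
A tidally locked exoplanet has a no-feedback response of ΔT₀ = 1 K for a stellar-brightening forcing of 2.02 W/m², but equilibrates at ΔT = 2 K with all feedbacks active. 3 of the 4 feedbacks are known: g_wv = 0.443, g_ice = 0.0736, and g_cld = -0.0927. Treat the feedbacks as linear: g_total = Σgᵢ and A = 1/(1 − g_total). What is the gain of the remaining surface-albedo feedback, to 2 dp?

Amplification A = ΔT/ΔT₀ = 2/1 = 2.
Total gain g = 1 − 1/A = 1 − 1/2 = 0.5.
Known gains sum to 0.443 + 0.0736 − 0.0927 = 0.4239.
g_alb = 0.5 − 0.4239 = 0.08.

0.08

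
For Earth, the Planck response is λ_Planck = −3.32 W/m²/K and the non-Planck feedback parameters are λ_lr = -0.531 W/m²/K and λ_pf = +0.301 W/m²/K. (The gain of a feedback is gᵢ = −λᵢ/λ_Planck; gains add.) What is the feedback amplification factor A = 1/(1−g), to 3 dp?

0.935

Convert to gains: g_lr = -0.531/3.32 = -0.1599; g_pf = 0.301/3.32 = 0.09066.
Total gain g = -0.06924.
A = 1/(1 + 0.06924) = 0.935.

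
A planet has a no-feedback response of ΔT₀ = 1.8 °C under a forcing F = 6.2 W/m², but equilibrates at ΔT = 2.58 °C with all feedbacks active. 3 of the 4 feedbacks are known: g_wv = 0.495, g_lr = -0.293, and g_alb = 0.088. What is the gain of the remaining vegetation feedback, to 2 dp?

0.01

Amplification A = ΔT/ΔT₀ = 2.58/1.8 = 1.433.
Total gain g = 1 − 1/A = 1 − 1/1.433 = 0.3022.
Known gains sum to 0.495 − 0.293 + 0.088 = 0.29.
g_veg = 0.3022 − 0.29 = 0.01.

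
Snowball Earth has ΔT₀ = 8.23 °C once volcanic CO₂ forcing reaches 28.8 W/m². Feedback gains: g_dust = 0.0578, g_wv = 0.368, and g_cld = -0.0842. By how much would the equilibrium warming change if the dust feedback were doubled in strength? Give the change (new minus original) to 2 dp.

Original: g = 0.3416, ΔT = 8.23/(1−0.3416) = 12.5000 °C.
With doubled dust: g' = 0.3994, ΔT' = 8.23/(1−0.3994) = 13.7030 °C.
Change = 13.7030 − 12.5000 = 1.20 °C.

1.20 °C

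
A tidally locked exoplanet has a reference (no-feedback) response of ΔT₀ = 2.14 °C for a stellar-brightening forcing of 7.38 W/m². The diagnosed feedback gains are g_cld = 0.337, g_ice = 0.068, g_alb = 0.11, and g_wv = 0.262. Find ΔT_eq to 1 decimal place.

Total gain g = 0.337 + 0.068 + 0.11 + 0.262 = 0.777.
Amplification A = 1/(1 − 0.777) = 4.484.
ΔT = 2.14 × 4.484 = 9.6 °C.

9.6 °C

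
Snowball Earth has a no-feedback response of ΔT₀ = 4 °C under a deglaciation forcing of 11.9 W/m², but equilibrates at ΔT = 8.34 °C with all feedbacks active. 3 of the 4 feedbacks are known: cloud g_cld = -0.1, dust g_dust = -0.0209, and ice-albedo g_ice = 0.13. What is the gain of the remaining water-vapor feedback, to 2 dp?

0.51

Amplification A = ΔT/ΔT₀ = 8.34/4 = 2.085.
Total gain g = 1 − 1/A = 1 − 1/2.085 = 0.5204.
Known gains sum to -0.1 − 0.0209 + 0.13 = 0.0091.
g_wv = 0.5204 − 0.0091 = 0.51.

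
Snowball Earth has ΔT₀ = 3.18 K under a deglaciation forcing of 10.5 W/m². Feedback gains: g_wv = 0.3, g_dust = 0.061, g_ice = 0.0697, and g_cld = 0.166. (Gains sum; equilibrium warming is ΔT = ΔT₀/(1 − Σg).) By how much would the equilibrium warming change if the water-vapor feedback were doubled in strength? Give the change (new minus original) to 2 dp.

22.90 K

Original: g = 0.5967, ΔT = 3.18/(1−0.5967) = 7.8849 K.
With doubled water-vapor: g' = 0.8967, ΔT' = 3.18/(1−0.8967) = 30.7841 K.
Change = 30.7841 − 7.8849 = 22.90 K.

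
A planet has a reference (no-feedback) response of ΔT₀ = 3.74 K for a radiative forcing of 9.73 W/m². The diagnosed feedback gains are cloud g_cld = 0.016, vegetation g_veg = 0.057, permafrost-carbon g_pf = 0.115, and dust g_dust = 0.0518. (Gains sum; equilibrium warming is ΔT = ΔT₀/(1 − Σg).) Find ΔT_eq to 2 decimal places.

Total gain g = 0.016 + 0.057 + 0.115 + 0.0518 = 0.2398.
Amplification A = 1/(1 − 0.2398) = 1.315.
ΔT = 3.74 × 1.315 = 4.92 K.

4.92 K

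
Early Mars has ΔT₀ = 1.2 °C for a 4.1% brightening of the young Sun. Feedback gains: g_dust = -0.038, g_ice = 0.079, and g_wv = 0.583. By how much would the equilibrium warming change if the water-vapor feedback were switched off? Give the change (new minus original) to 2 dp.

Original: g = 0.624, ΔT = 1.2/(1−0.624) = 3.1915 °C.
Without water-vapor: g' = 0.041, ΔT' = 1.2/(1−0.041) = 1.2513 °C.
Change = 1.2513 − 3.1915 = -1.94 °C.

-1.94 °C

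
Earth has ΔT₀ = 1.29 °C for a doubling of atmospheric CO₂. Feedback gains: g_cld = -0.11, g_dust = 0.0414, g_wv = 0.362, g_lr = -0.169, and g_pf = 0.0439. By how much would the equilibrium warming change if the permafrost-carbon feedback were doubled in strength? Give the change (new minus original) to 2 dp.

0.09 °C

Original: g = 0.1683, ΔT = 1.29/(1−0.1683) = 1.5510 °C.
With doubled permafrost-carbon: g' = 0.2122, ΔT' = 1.29/(1−0.2122) = 1.6375 °C.
Change = 1.6375 − 1.5510 = 0.09 °C.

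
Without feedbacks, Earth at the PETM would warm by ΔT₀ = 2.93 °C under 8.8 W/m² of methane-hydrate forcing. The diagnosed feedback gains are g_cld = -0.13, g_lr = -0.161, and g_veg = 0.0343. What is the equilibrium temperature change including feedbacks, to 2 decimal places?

Total gain g = -0.13 − 0.161 + 0.0343 = -0.2567.
Amplification A = 1/(1 + 0.2567) = 0.7957.
ΔT = 2.93 × 0.7957 = 2.33 °C.

2.33 °C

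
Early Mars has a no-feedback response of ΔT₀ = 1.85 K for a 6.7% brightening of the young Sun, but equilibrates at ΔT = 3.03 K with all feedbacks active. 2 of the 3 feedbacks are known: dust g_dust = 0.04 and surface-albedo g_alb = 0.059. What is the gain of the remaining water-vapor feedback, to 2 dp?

0.29

Amplification A = ΔT/ΔT₀ = 3.03/1.85 = 1.638.
Total gain g = 1 − 1/A = 1 − 1/1.638 = 0.3895.
Known gains sum to 0.04 + 0.059 = 0.099.
g_wv = 0.3895 − 0.099 = 0.29.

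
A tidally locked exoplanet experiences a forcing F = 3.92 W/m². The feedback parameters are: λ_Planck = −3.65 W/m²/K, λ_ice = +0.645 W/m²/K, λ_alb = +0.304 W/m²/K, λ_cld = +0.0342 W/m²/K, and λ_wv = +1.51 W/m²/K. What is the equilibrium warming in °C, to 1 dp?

Net feedback parameter λ = (−3.65) + (+0.645) + (+0.304) + (+0.0342) + (+1.51) = -1.1568 W/m²/K.
ΔT = −F/λ = −3.92/(-1.1568) = 3.4 °C.

3.4 °C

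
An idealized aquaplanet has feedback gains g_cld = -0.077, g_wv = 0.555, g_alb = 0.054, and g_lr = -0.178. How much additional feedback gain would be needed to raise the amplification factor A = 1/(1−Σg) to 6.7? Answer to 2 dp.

Current total gain = 0.354.
Target gain for A = 6.7: g* = 1 − 1/6.7 = 0.8507.
Additional gain needed = 0.8507 − 0.354 = 0.50.

0.50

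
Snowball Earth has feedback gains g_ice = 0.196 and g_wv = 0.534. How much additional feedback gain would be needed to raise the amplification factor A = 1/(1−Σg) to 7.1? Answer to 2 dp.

0.13

Current total gain = 0.73.
Target gain for A = 7.1: g* = 1 − 1/7.1 = 0.8592.
Additional gain needed = 0.8592 − 0.73 = 0.13.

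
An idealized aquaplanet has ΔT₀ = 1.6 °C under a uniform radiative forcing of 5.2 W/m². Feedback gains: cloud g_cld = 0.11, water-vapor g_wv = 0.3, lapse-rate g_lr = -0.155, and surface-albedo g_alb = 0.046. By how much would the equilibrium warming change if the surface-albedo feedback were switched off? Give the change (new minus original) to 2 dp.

-0.14 °C

Original: g = 0.301, ΔT = 1.6/(1−0.301) = 2.2890 °C.
Without surface-albedo: g' = 0.255, ΔT' = 1.6/(1−0.255) = 2.1477 °C.
Change = 2.1477 − 2.2890 = -0.14 °C.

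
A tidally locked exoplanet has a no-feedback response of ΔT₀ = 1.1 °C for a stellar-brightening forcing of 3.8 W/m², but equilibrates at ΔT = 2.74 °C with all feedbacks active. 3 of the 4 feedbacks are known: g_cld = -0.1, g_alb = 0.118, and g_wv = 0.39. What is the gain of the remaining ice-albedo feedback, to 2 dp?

Amplification A = ΔT/ΔT₀ = 2.74/1.1 = 2.491.
Total gain g = 1 − 1/A = 1 − 1/2.491 = 0.5986.
Known gains sum to -0.1 + 0.118 + 0.39 = 0.408.
g_ice = 0.5986 − 0.408 = 0.19.

0.19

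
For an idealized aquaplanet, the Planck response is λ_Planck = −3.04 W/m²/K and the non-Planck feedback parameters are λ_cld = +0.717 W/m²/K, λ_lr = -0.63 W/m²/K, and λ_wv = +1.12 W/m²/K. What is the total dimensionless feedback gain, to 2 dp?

Convert to gains: g_cld = 0.717/3.04 = 0.2359; g_lr = -0.63/3.04 = -0.2072; g_wv = 1.12/3.04 = 0.3684.
Total gain g = 0.3971.

0.40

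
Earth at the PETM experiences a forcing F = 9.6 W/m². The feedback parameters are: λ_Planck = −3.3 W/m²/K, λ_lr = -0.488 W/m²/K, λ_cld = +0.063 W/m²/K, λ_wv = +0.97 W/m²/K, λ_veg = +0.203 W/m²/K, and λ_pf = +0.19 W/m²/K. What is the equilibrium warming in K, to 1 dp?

Net feedback parameter λ = (−3.3) + (-0.488) + (+0.063) + (+0.97) + (+0.203) + (+0.19) = -2.362 W/m²/K.
ΔT = −F/λ = −9.6/(-2.362) = 4.1 K.

4.1 K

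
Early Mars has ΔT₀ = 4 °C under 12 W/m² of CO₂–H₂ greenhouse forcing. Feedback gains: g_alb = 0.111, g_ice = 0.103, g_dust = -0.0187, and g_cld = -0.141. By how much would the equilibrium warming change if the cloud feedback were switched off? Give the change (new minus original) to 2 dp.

0.74 °C

Original: g = 0.0543, ΔT = 4/(1−0.0543) = 4.2297 °C.
Without cloud: g' = 0.1953, ΔT' = 4/(1−0.1953) = 4.9708 °C.
Change = 4.9708 − 4.2297 = 0.74 °C.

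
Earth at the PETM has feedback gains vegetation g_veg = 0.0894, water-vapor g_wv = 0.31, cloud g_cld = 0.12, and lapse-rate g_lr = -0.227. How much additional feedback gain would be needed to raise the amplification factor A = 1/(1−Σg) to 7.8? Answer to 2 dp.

Current total gain = 0.2924.
Target gain for A = 7.8: g* = 1 − 1/7.8 = 0.8718.
Additional gain needed = 0.8718 − 0.2924 = 0.58.

0.58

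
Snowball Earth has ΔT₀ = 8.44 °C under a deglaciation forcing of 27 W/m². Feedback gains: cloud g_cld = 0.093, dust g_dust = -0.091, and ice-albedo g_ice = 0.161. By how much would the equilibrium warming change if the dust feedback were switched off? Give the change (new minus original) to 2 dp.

Original: g = 0.163, ΔT = 8.44/(1−0.163) = 10.0836 °C.
Without dust: g' = 0.254, ΔT' = 8.44/(1−0.254) = 11.3137 °C.
Change = 11.3137 − 10.0836 = 1.23 °C.

1.23 °C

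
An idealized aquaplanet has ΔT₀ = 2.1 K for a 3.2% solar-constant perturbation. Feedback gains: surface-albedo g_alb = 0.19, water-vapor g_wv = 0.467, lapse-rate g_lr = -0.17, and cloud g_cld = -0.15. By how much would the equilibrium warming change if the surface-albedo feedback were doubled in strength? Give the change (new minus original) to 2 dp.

Original: g = 0.337, ΔT = 2.1/(1−0.337) = 3.1674 K.
With doubled surface-albedo: g' = 0.527, ΔT' = 2.1/(1−0.527) = 4.4397 K.
Change = 4.4397 − 3.1674 = 1.27 K.

1.27 K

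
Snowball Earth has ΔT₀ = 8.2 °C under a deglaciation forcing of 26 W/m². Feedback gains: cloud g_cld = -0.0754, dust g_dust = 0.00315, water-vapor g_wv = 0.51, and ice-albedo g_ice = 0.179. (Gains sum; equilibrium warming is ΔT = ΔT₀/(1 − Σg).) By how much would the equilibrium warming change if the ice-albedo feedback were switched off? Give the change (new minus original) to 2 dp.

Original: g = 0.61675, ΔT = 8.2/(1−0.61675) = 21.3960 °C.
Without ice-albedo: g' = 0.43775, ΔT' = 8.2/(1−0.43775) = 14.5843 °C.
Change = 14.5843 − 21.3960 = -6.81 °C.

-6.81 °C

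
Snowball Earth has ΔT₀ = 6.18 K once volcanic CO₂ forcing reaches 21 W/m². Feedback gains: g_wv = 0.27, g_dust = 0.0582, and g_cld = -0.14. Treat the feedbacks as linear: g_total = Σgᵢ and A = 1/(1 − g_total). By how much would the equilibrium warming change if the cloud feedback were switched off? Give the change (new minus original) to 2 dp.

Original: g = 0.1882, ΔT = 6.18/(1−0.1882) = 7.6127 K.
Without cloud: g' = 0.3282, ΔT' = 6.18/(1−0.3282) = 9.1992 K.
Change = 9.1992 − 7.6127 = 1.59 K.

1.59 K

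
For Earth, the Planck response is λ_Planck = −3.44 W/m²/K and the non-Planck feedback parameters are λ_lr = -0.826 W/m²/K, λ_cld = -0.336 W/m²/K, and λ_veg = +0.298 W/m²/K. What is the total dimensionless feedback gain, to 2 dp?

Convert to gains: g_lr = -0.826/3.44 = -0.2401; g_cld = -0.336/3.44 = -0.09767; g_veg = 0.298/3.44 = 0.08663.
Total gain g = -0.25114.

-0.25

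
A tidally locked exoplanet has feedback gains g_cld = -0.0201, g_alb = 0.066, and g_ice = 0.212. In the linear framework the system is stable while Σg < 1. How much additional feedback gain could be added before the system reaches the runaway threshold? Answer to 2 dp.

Current total gain = -0.0201 + 0.066 + 0.212 = 0.2579.
Margin to runaway = 1 − 0.2579 = 0.74.

0.74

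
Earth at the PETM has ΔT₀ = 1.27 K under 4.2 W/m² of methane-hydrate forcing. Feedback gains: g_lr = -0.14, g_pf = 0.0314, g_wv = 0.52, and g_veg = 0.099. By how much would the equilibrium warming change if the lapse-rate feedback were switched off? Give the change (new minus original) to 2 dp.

1.04 K

Original: g = 0.5104, ΔT = 1.27/(1−0.5104) = 2.5940 K.
Without lapse-rate: g' = 0.6504, ΔT' = 1.27/(1−0.6504) = 3.6327 K.
Change = 3.6327 − 2.5940 = 1.04 K.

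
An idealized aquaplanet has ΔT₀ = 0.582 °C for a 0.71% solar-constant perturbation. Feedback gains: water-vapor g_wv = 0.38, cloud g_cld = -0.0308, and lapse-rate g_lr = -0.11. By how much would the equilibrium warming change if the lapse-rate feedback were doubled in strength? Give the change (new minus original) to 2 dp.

-0.10 °C

Original: g = 0.2392, ΔT = 0.582/(1−0.2392) = 0.7650 °C.
With doubled lapse-rate: g' = 0.1292, ΔT' = 0.582/(1−0.1292) = 0.6684 °C.
Change = 0.6684 − 0.7650 = -0.10 °C.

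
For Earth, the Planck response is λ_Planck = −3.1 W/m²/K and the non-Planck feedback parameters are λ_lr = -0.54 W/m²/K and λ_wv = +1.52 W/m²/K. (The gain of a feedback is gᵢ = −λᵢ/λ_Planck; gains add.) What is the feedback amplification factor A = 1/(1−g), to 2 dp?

1.46

Convert to gains: g_lr = -0.54/3.1 = -0.1742; g_wv = 1.52/3.1 = 0.4903.
Total gain g = 0.3161.
A = 1/(1 − 0.3161) = 1.46.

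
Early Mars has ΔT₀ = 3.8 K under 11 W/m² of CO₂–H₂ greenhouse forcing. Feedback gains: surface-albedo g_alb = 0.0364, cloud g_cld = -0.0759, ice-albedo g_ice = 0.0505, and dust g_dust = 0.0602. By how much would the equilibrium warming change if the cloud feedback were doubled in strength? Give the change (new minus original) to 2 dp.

Original: g = 0.0712, ΔT = 3.8/(1−0.0712) = 4.0913 K.
With doubled cloud: g' = -0.0047, ΔT' = 3.8/(1+0.0047) = 3.7822 K.
Change = 3.7822 − 4.0913 = -0.31 K.

-0.31 K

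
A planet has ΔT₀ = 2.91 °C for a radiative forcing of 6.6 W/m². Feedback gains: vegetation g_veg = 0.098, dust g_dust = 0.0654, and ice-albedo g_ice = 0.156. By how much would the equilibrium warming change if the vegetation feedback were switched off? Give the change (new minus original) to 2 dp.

Original: g = 0.3194, ΔT = 2.91/(1−0.3194) = 4.2756 °C.
Without vegetation: g' = 0.2214, ΔT' = 2.91/(1−0.2214) = 3.7375 °C.
Change = 3.7375 − 4.2756 = -0.54 °C.

-0.54 °C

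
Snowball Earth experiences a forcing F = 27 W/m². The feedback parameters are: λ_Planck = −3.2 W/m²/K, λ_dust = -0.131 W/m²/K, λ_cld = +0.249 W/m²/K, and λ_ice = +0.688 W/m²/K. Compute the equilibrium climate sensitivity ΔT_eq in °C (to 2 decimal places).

Net feedback parameter λ = (−3.2) + (-0.131) + (+0.249) + (+0.688) = -2.394 W/m²/K.
ΔT = −F/λ = −27/(-2.394) = 11.28 °C.

11.28 °C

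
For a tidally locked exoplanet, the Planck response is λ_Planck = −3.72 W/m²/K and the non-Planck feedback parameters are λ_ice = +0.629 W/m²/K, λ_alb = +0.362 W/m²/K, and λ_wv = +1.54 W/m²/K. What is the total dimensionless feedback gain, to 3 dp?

Convert to gains: g_ice = 0.629/3.72 = 0.1691; g_alb = 0.362/3.72 = 0.09731; g_wv = 1.54/3.72 = 0.414.
Total gain g = 0.68041.

0.680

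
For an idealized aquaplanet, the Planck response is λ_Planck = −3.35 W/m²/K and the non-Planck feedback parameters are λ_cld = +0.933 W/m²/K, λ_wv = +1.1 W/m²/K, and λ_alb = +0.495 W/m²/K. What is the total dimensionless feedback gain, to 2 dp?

Convert to gains: g_cld = 0.933/3.35 = 0.2785; g_wv = 1.1/3.35 = 0.3284; g_alb = 0.495/3.35 = 0.1478.
Total gain g = 0.7547.

0.75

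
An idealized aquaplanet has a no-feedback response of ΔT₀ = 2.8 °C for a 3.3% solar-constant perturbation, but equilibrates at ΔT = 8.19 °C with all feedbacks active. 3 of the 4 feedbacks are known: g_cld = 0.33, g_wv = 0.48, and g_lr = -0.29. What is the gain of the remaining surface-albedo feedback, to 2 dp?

0.14

Amplification A = ΔT/ΔT₀ = 8.19/2.8 = 2.925.
Total gain g = 1 − 1/A = 1 − 1/2.925 = 0.6581.
Known gains sum to 0.33 + 0.48 − 0.29 = 0.52.
g_alb = 0.6581 − 0.52 = 0.14.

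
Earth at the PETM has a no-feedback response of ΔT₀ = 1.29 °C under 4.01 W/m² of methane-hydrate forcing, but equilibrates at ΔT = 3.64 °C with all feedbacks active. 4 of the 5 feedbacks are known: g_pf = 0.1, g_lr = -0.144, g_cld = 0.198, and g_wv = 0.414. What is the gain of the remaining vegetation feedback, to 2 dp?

0.08

Amplification A = ΔT/ΔT₀ = 3.64/1.29 = 2.822.
Total gain g = 1 − 1/A = 1 − 1/2.822 = 0.6456.
Known gains sum to 0.1 − 0.144 + 0.198 + 0.414 = 0.568.
g_veg = 0.6456 − 0.568 = 0.08.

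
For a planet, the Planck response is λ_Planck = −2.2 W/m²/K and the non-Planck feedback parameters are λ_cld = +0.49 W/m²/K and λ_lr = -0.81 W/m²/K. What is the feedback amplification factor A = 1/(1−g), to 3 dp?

0.873

Convert to gains: g_cld = 0.49/2.2 = 0.2227; g_lr = -0.81/2.2 = -0.3682.
Total gain g = -0.1455.
A = 1/(1 + 0.1455) = 0.873.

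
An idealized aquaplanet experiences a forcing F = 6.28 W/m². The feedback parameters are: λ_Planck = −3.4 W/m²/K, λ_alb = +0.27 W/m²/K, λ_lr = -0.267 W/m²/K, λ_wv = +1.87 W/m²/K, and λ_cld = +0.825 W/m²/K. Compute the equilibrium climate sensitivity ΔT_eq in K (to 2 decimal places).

Net feedback parameter λ = (−3.4) + (+0.27) + (-0.267) + (+1.87) + (+0.825) = -0.702 W/m²/K.
ΔT = −F/λ = −6.28/(-0.702) = 8.95 K.

8.95 K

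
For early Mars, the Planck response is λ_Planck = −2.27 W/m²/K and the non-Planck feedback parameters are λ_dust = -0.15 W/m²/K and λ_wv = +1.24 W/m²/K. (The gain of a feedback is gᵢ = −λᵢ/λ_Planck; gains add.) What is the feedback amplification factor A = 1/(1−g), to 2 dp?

1.92

Convert to gains: g_dust = -0.15/2.27 = -0.06608; g_wv = 1.24/2.27 = 0.5463.
Total gain g = 0.48022.
A = 1/(1 − 0.48022) = 1.92.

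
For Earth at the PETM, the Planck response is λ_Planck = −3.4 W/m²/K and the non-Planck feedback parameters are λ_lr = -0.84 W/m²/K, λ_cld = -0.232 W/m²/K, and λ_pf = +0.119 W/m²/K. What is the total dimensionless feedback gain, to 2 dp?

Convert to gains: g_lr = -0.84/3.4 = -0.2471; g_cld = -0.232/3.4 = -0.06824; g_pf = 0.119/3.4 = 0.035.
Total gain g = -0.28034.

-0.28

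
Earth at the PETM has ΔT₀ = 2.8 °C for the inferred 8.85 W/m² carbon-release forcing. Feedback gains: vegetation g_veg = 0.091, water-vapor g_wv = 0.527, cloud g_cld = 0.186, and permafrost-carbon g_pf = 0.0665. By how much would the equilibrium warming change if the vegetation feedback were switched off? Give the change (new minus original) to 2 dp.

Original: g = 0.8705, ΔT = 2.8/(1−0.8705) = 21.6216 °C.
Without vegetation: g' = 0.7795, ΔT' = 2.8/(1−0.7795) = 12.6984 °C.
Change = 12.6984 − 21.6216 = -8.92 °C.

-8.92 °C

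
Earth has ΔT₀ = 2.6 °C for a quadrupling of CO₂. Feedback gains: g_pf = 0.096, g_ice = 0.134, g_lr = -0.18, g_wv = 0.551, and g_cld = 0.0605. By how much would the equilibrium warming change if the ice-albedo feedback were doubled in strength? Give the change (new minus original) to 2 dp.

5.03 °C

Original: g = 0.6615, ΔT = 2.6/(1−0.6615) = 7.6809 °C.
With doubled ice-albedo: g' = 0.7955, ΔT' = 2.6/(1−0.7955) = 12.7139 °C.
Change = 12.7139 − 7.6809 = 5.03 °C.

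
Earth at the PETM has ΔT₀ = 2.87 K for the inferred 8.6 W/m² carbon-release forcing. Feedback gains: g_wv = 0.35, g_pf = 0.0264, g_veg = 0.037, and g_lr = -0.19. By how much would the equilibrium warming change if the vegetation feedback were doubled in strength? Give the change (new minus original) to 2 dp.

Original: g = 0.2234, ΔT = 2.87/(1−0.2234) = 3.6956 K.
With doubled vegetation: g' = 0.2604, ΔT' = 2.87/(1−0.2604) = 3.8805 K.
Change = 3.8805 − 3.6956 = 0.18 K.

0.18 K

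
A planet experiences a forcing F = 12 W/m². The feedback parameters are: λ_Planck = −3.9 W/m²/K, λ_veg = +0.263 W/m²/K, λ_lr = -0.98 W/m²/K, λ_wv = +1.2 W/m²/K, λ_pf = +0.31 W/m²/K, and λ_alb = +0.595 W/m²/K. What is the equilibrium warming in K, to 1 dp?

4.8 K

Net feedback parameter λ = (−3.9) + (+0.263) + (-0.98) + (+1.2) + (+0.31) + (+0.595) = -2.512 W/m²/K.
ΔT = −F/λ = −12/(-2.512) = 4.8 K.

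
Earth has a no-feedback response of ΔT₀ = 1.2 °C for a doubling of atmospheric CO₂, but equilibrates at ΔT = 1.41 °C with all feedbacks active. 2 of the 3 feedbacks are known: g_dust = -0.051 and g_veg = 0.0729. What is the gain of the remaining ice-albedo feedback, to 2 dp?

0.13

Amplification A = ΔT/ΔT₀ = 1.41/1.2 = 1.175.
Total gain g = 1 − 1/A = 1 − 1/1.175 = 0.1489.
Known gains sum to -0.051 + 0.0729 = 0.0219.
g_ice = 0.1489 − 0.0219 = 0.13.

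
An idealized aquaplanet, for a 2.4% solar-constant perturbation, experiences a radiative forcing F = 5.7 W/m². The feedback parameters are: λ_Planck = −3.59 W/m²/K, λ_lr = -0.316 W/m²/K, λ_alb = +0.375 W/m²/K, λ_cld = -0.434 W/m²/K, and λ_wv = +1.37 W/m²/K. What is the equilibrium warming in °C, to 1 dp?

Net feedback parameter λ = (−3.59) + (-0.316) + (+0.375) + (-0.434) + (+1.37) = -2.595 W/m²/K.
ΔT = −F/λ = −5.7/(-2.595) = 2.2 °C.

2.2 °C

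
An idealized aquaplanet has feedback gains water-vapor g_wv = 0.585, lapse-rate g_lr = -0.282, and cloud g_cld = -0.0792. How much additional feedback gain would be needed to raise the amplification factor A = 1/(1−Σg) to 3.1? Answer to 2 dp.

0.45

Current total gain = 0.2238.
Target gain for A = 3.1: g* = 1 − 1/3.1 = 0.6774.
Additional gain needed = 0.6774 − 0.2238 = 0.45.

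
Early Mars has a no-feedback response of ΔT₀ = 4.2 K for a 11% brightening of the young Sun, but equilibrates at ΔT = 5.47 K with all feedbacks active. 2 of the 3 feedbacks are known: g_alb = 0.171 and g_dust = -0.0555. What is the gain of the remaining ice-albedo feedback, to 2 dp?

0.12

Amplification A = ΔT/ΔT₀ = 5.47/4.2 = 1.302.
Total gain g = 1 − 1/A = 1 − 1/1.302 = 0.232.
Known gains sum to 0.171 − 0.0555 = 0.1155.
g_ice = 0.232 − 0.1155 = 0.12.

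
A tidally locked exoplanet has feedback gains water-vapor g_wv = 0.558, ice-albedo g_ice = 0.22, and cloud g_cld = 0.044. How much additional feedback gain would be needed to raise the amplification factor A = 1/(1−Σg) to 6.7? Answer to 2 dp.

0.03

Current total gain = 0.822.
Target gain for A = 6.7: g* = 1 − 1/6.7 = 0.8507.
Additional gain needed = 0.8507 − 0.822 = 0.03.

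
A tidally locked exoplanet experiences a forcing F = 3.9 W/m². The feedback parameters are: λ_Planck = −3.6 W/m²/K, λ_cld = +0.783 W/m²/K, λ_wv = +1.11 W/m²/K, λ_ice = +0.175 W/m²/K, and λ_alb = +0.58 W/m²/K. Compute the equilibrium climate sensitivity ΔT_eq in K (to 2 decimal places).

4.10 K

Net feedback parameter λ = (−3.6) + (+0.783) + (+1.11) + (+0.175) + (+0.58) = -0.952 W/m²/K.
ΔT = −F/λ = −3.9/(-0.952) = 4.10 K.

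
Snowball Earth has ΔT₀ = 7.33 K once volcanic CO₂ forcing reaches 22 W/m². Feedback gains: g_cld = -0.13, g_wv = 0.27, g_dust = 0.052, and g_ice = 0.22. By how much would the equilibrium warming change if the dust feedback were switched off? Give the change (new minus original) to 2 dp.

-1.01 K

Original: g = 0.412, ΔT = 7.33/(1−0.412) = 12.4660 K.
Without dust: g' = 0.36, ΔT' = 7.33/(1−0.36) = 11.4531 K.
Change = 11.4531 − 12.4660 = -1.01 K.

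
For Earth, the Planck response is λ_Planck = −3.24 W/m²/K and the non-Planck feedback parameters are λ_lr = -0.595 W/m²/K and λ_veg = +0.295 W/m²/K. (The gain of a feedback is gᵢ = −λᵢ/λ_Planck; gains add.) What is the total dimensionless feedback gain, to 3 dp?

Convert to gains: g_lr = -0.595/3.24 = -0.1836; g_veg = 0.295/3.24 = 0.09105.
Total gain g = -0.09255.

-0.093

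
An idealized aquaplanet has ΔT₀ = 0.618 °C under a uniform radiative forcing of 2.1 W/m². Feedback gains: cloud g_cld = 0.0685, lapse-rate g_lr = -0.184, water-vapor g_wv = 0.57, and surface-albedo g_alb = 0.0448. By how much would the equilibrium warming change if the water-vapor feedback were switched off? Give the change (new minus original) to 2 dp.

-0.66 °C

Original: g = 0.4993, ΔT = 0.618/(1−0.4993) = 1.2343 °C.
Without water-vapor: g' = -0.0707, ΔT' = 0.618/(1+0.0707) = 0.5772 °C.
Change = 0.5772 − 1.2343 = -0.66 °C.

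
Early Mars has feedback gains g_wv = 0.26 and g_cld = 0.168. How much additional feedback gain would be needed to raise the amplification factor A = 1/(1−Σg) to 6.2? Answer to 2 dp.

Current total gain = 0.428.
Target gain for A = 6.2: g* = 1 − 1/6.2 = 0.8387.
Additional gain needed = 0.8387 − 0.428 = 0.41.

0.41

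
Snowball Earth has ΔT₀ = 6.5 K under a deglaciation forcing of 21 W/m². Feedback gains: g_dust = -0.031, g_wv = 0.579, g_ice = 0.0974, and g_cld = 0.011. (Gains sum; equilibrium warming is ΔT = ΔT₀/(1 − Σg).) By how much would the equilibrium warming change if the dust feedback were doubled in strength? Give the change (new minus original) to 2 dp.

-1.57 K

Original: g = 0.6564, ΔT = 6.5/(1−0.6564) = 18.9173 K.
With doubled dust: g' = 0.6254, ΔT' = 6.5/(1−0.6254) = 17.3518 K.
Change = 17.3518 − 18.9173 = -1.57 K.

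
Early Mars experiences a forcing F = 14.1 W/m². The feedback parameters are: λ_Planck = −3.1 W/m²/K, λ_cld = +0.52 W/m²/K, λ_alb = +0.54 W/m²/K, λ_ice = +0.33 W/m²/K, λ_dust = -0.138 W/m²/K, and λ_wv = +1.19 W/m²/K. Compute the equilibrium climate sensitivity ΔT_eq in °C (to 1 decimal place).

21.4 °C

Net feedback parameter λ = (−3.1) + (+0.52) + (+0.54) + (+0.33) + (-0.138) + (+1.19) = -0.658 W/m²/K.
ΔT = −F/λ = −14.1/(-0.658) = 21.4 °C.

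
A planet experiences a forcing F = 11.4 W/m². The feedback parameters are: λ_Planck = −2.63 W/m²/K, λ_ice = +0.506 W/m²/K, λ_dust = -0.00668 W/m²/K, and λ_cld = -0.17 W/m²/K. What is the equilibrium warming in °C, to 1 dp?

5.0 °C

Net feedback parameter λ = (−2.63) + (+0.506) + (-0.00668) + (-0.17) = -2.30068 W/m²/K.
ΔT = −F/λ = −11.4/(-2.30068) = 5.0 °C.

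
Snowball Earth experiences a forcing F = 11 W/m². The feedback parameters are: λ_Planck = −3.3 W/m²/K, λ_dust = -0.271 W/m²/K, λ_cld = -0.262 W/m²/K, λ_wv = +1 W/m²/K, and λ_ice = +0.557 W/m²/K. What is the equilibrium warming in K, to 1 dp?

Net feedback parameter λ = (−3.3) + (-0.271) + (-0.262) + (+1) + (+0.557) = -2.276 W/m²/K.
ΔT = −F/λ = −11/(-2.276) = 4.8 K.

4.8 K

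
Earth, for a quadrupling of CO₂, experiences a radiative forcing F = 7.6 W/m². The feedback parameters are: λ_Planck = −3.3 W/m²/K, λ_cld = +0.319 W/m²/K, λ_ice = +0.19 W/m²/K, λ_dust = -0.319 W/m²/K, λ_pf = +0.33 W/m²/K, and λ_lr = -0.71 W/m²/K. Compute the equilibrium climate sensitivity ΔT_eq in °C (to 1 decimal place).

2.2 °C

Net feedback parameter λ = (−3.3) + (+0.319) + (+0.19) + (-0.319) + (+0.33) + (-0.71) = -3.49 W/m²/K.
ΔT = −F/λ = −7.6/(-3.49) = 2.2 °C.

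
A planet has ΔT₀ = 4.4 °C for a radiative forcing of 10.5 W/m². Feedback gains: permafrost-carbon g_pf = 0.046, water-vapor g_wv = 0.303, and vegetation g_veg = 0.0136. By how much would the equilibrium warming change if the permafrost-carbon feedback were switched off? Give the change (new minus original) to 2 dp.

Original: g = 0.3626, ΔT = 4.4/(1−0.3626) = 6.9030 °C.
Without permafrost-carbon: g' = 0.3166, ΔT' = 4.4/(1−0.3166) = 6.4384 °C.
Change = 6.4384 − 6.9030 = -0.46 °C.

-0.46 °C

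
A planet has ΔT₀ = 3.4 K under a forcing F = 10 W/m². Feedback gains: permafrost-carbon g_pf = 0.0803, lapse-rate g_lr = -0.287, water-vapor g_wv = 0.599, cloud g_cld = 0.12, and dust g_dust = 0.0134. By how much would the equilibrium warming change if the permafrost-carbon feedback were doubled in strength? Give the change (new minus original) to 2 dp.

Original: g = 0.5257, ΔT = 3.4/(1−0.5257) = 7.1685 K.
With doubled permafrost-carbon: g' = 0.606, ΔT' = 3.4/(1−0.606) = 8.6294 K.
Change = 8.6294 − 7.1685 = 1.46 K.

1.46 K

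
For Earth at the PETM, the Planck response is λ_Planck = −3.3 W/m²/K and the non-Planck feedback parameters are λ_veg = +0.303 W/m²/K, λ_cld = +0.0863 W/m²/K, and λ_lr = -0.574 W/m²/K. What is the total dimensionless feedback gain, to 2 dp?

Convert to gains: g_veg = 0.303/3.3 = 0.09182; g_cld = 0.0863/3.3 = 0.02615; g_lr = -0.574/3.3 = -0.1739.
Total gain g = -0.05593.

-0.06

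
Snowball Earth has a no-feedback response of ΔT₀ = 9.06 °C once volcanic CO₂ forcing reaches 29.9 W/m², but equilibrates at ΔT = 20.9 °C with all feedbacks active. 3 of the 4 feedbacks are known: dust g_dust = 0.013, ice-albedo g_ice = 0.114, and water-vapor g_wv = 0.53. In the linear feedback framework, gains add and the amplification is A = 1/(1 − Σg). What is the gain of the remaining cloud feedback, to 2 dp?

-0.09

Amplification A = ΔT/ΔT₀ = 20.9/9.06 = 2.307.
Total gain g = 1 − 1/A = 1 − 1/2.307 = 0.5665.
Known gains sum to 0.013 + 0.114 + 0.53 = 0.657.
g_cld = 0.5665 − 0.657 = -0.09.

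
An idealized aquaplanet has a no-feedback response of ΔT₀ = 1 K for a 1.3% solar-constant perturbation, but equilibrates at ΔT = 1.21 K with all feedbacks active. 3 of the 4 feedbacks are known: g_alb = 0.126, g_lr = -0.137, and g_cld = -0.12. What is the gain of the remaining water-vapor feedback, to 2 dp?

Amplification A = ΔT/ΔT₀ = 1.21/1 = 1.21.
Total gain g = 1 − 1/A = 1 − 1/1.21 = 0.1736.
Known gains sum to 0.126 − 0.137 − 0.12 = -0.131.
g_wv = 0.1736 + 0.131 = 0.30.

0.30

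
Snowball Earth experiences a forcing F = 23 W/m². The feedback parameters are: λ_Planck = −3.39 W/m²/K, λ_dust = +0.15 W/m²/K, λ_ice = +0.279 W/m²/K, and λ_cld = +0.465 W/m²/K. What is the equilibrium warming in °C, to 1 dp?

9.2 °C

Net feedback parameter λ = (−3.39) + (+0.15) + (+0.279) + (+0.465) = -2.496 W/m²/K.
ΔT = −F/λ = −23/(-2.496) = 9.2 °C.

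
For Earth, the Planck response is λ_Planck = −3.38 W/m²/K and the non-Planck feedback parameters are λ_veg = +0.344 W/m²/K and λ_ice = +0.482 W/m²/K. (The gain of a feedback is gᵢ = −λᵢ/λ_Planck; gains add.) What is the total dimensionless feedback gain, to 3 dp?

Convert to gains: g_veg = 0.344/3.38 = 0.1018; g_ice = 0.482/3.38 = 0.1426.
Total gain g = 0.2444.

0.244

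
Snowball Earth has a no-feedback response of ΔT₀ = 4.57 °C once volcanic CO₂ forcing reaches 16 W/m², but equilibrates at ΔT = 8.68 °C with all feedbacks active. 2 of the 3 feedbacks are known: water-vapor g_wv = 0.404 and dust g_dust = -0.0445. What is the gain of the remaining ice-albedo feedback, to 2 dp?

0.11

Amplification A = ΔT/ΔT₀ = 8.68/4.57 = 1.899.
Total gain g = 1 − 1/A = 1 − 1/1.899 = 0.4734.
Known gains sum to 0.404 − 0.0445 = 0.3595.
g_ice = 0.4734 − 0.3595 = 0.11.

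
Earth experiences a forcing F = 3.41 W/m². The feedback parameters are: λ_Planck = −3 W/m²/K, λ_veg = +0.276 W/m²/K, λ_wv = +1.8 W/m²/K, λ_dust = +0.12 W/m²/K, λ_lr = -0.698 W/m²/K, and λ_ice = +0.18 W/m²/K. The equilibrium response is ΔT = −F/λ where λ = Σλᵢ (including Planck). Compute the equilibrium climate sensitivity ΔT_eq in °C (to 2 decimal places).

Net feedback parameter λ = (−3) + (+0.276) + (+1.8) + (+0.12) + (-0.698) + (+0.18) = -1.322 W/m²/K.
ΔT = −F/λ = −3.41/(-1.322) = 2.58 °C.

2.58 °C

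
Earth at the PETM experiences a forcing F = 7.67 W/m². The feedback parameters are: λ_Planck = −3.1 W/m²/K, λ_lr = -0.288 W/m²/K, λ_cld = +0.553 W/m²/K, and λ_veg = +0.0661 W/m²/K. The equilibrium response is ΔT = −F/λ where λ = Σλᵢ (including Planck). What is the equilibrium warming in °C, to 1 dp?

Net feedback parameter λ = (−3.1) + (-0.288) + (+0.553) + (+0.0661) = -2.7689 W/m²/K.
ΔT = −F/λ = −7.67/(-2.7689) = 2.8 °C.

2.8 °C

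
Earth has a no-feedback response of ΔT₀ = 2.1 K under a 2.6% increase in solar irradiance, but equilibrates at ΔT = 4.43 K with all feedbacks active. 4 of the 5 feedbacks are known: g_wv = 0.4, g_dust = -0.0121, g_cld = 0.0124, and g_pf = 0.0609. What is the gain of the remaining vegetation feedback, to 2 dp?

Amplification A = ΔT/ΔT₀ = 4.43/2.1 = 2.11.
Total gain g = 1 − 1/A = 1 − 1/2.11 = 0.5261.
Known gains sum to 0.4 − 0.0121 + 0.0124 + 0.0609 = 0.4612.
g_veg = 0.5261 − 0.4612 = 0.06.

0.06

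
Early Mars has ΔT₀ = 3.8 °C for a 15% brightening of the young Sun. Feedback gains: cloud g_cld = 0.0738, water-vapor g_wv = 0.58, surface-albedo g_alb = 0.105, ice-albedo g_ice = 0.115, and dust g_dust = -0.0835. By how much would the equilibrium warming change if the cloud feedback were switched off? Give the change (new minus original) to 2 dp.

-4.72 °C

Original: g = 0.7903, ΔT = 3.8/(1−0.7903) = 18.1211 °C.
Without cloud: g' = 0.7165, ΔT' = 3.8/(1−0.7165) = 13.4039 °C.
Change = 13.4039 − 18.1211 = -4.72 °C.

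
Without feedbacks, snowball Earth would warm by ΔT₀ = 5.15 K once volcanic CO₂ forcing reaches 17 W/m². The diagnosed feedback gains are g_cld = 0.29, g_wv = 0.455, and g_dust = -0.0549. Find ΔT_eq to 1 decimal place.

16.6 K

Total gain g = 0.29 + 0.455 − 0.0549 = 0.6901.
Amplification A = 1/(1 − 0.6901) = 3.227.
ΔT = 5.15 × 3.227 = 16.6 K.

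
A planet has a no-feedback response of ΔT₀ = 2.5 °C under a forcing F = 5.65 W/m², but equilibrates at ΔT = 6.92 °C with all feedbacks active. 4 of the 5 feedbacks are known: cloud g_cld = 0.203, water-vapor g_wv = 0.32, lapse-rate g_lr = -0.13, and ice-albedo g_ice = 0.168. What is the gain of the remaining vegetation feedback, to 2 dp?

0.08

Amplification A = ΔT/ΔT₀ = 6.92/2.5 = 2.768.
Total gain g = 1 − 1/A = 1 − 1/2.768 = 0.6387.
Known gains sum to 0.203 + 0.32 − 0.13 + 0.168 = 0.561.
g_veg = 0.6387 − 0.561 = 0.08.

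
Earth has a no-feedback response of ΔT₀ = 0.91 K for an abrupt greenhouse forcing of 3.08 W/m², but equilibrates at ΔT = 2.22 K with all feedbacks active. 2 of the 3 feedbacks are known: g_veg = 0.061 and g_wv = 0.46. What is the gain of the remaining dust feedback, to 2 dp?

0.07

Amplification A = ΔT/ΔT₀ = 2.22/0.91 = 2.44.
Total gain g = 1 − 1/A = 1 − 1/2.44 = 0.5902.
Known gains sum to 0.061 + 0.46 = 0.521.
g_dust = 0.5902 − 0.521 = 0.07.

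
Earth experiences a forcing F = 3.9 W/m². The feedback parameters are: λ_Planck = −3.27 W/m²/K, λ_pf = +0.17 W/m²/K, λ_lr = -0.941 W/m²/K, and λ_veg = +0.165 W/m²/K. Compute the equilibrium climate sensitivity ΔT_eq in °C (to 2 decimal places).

Net feedback parameter λ = (−3.27) + (+0.17) + (-0.941) + (+0.165) = -3.876 W/m²/K.
ΔT = −F/λ = −3.9/(-3.876) = 1.01 °C.

1.01 °C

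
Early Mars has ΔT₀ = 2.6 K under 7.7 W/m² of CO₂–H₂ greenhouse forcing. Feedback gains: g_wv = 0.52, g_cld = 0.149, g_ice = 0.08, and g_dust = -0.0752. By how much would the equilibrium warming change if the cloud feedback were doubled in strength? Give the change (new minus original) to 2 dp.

6.70 K

Original: g = 0.6738, ΔT = 2.6/(1−0.6738) = 7.9706 K.
With doubled cloud: g' = 0.8228, ΔT' = 2.6/(1−0.8228) = 14.6727 K.
Change = 14.6727 − 7.9706 = 6.70 K.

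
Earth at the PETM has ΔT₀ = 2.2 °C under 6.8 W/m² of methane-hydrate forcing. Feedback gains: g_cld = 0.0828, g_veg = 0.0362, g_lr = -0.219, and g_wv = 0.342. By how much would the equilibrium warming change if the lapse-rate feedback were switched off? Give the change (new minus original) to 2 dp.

Original: g = 0.242, ΔT = 2.2/(1−0.242) = 2.9024 °C.
Without lapse-rate: g' = 0.461, ΔT' = 2.2/(1−0.461) = 4.0816 °C.
Change = 4.0816 − 2.9024 = 1.18 °C.

1.18 °C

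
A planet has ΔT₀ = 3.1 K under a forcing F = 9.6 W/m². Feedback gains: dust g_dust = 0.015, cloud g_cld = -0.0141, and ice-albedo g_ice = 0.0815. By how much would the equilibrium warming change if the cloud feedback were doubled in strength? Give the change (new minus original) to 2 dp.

Original: g = 0.0824, ΔT = 3.1/(1−0.0824) = 3.3784 K.
With doubled cloud: g' = 0.0683, ΔT' = 3.1/(1−0.0683) = 3.3273 K.
Change = 3.3273 − 3.3784 = -0.05 K.

-0.05 K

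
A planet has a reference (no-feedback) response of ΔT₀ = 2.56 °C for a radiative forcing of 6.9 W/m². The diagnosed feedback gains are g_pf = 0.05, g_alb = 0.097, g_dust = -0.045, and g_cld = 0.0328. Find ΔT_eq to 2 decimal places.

2.96 °C

Total gain g = 0.05 + 0.097 − 0.045 + 0.0328 = 0.1348.
Amplification A = 1/(1 − 0.1348) = 1.156.
ΔT = 2.56 × 1.156 = 2.96 °C.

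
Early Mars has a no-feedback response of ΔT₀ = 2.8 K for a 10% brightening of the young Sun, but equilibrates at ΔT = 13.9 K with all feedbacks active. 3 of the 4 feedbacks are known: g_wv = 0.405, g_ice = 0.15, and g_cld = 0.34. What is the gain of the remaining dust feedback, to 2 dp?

Amplification A = ΔT/ΔT₀ = 13.9/2.8 = 4.964.
Total gain g = 1 − 1/A = 1 − 1/4.964 = 0.7985.
Known gains sum to 0.405 + 0.15 + 0.34 = 0.895.
g_dust = 0.7985 − 0.895 = -0.10.

-0.10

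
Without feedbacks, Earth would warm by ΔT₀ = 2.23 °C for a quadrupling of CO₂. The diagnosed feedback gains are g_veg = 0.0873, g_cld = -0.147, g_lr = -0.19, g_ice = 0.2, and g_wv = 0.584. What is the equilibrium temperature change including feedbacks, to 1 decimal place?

Total gain g = 0.0873 − 0.147 − 0.19 + 0.2 + 0.584 = 0.5343.
Amplification A = 1/(1 − 0.5343) = 2.147.
ΔT = 2.23 × 2.147 = 4.8 °C.

4.8 °C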